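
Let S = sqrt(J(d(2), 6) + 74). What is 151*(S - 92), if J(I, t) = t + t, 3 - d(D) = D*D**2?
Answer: -13892 + 151*sqrt(86) ≈ -12492.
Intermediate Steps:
d(D) = 3 - D**3 (d(D) = 3 - D*D**2 = 3 - D**3)
J(I, t) = 2*t
S = sqrt(86) (S = sqrt(2*6 + 74) = sqrt(12 + 74) = sqrt(86) ≈ 9.2736)
151*(S - 92) = 151*(sqrt(86) - 92) = 151*(-92 + sqrt(86)) = -13892 + 151*sqrt(86)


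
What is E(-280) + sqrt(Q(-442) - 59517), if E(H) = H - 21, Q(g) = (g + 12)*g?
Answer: -301 + sqrt(130543) ≈ 60.307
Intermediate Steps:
Q(g) = g*(12 + g) (Q(g) = (12 + g)*g = g*(12 + g))
E(H) = -21 + H
E(-280) + sqrt(Q(-442) - 59517) = (-21 - 280) + sqrt(-442*(12 - 442) - 59517) = -301 + sqrt(-442*(-430) - 59517) = -301 + sqrt(190060 - 59517) = -301 + sqrt(130543)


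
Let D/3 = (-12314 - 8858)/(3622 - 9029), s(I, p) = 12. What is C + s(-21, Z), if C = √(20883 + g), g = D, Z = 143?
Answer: 12 + √610871489079/5407 ≈ 156.55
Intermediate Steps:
D = 63516/5407 (D = 3*((-12314 - 8858)/(3622 - 9029)) = 3*(-21172/(-5407)) = 3*(-21172*(-1/5407)) = 3*(21172/5407) = 63516/5407 ≈ 11.747)
g = 63516/5407 ≈ 11.747
C = √610871489079/5407 (C = √(20883 + 63516/5407) = √(112977897/5407) = √610871489079/5407 ≈ 144.55)
C + s(-21, Z) = √610871489079/5407 + 12 = 12 + √610871489079/5407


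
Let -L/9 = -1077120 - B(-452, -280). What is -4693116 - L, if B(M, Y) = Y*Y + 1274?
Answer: -15104262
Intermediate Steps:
B(M, Y) = 1274 + Y² (B(M, Y) = Y² + 1274 = 1274 + Y²)
L = 10411146 (L = -9*(-1077120 - (1274 + (-280)²)) = -9*(-1077120 - (1274 + 78400)) = -9*(-1077120 - 1*79674) = -9*(-1077120 - 79674) = -9*(-1156794) = 10411146)
-4693116 - L = -4693116 - 1*10411146 = -4693116 - 10411146 = -15104262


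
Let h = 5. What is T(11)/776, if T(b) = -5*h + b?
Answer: -7/388 ≈ -0.018041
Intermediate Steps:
T(b) = -25 + b (T(b) = -5*5 + b = -25 + b)
T(11)/776 = (-25 + 11)/776 = -14*1/776 = -7/388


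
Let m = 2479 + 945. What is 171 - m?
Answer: -3253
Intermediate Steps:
m = 3424
171 - m = 171 - 1*3424 = 171 - 3424 = -3253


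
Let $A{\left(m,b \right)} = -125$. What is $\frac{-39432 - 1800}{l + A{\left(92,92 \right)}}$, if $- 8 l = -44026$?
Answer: $- \frac{54976}{7171} \approx -7.6664$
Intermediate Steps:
$l = \frac{22013}{4}$ ($l = \left(- \frac{1}{8}\right) \left(-44026\right) = \frac{22013}{4} \approx 5503.3$)
$\frac{-39432 - 1800}{l + A{\left(92,92 \right)}} = \frac{-39432 - 1800}{\frac{22013}{4} - 125} = \frac{-39432 - 1800}{\frac{21513}{4}} = \left(-41232\right) \frac{4}{21513} = - \frac{54976}{7171}$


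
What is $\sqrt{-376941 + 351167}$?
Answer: $7 i \sqrt{526} \approx 160.54 i$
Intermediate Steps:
$\sqrt{-376941 + 351167} = \sqrt{-25774} = 7 i \sqrt{526}$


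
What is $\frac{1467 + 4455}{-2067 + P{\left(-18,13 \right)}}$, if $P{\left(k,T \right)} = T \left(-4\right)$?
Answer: $- \frac{5922}{2119} \approx -2.7947$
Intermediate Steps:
$P{\left(k,T \right)} = - 4 T$
$\frac{1467 + 4455}{-2067 + P{\left(-18,13 \right)}} = \frac{1467 + 4455}{-2067 - 52} = \frac{5922}{-2067 - 52} = \frac{5922}{-2119} = 5922 \left(- \frac{1}{2119}\right) = - \frac{5922}{2119}$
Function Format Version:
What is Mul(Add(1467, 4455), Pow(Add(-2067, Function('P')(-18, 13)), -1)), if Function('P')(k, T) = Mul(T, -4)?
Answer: Rational(-5922, 2119) ≈ -2.7947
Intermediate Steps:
Function('P')(k, T) = Mul(-4, T)
Mul(Add(1467, 4455), Pow(Add(-2067, Function('P')(-18, 13)), -1)) = Mul(Add(1467, 4455), Pow(Add(-2067, Mul(-4, 13)), -1)) = Mul(5922, Pow(Add(-2067, -52), -1)) = Mul(5922, Pow(-2119, -1)) = Mul(5922, Rational(-1, 2119)) = Rational(-5922, 2119)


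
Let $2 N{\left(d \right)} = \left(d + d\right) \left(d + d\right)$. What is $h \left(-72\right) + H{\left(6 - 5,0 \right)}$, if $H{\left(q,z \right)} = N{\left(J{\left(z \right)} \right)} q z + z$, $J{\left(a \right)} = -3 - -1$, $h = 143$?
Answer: $-10296$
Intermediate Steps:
$J{\left(a \right)} = -2$ ($J{\left(a \right)} = -3 + 1 = -2$)
$N{\left(d \right)} = 2 d^{2}$ ($N{\left(d \right)} = \frac{\left(d + d\right) \left(d + d\right)}{2} = \frac{2 d 2 d}{2} = \frac{4 d^{2}}{2} = 2 d^{2}$)
$H{\left(q,z \right)} = z + 8 q z$ ($H{\left(q,z \right)} = 2 \left(-2\right)^{2} q z + z = 2 \cdot 4 q z + z = 8 q z + z = z + 8 q z$)
$h \left(-72\right) + H{\left(6 - 5,0 \right)} = 143 \left(-72\right) + 0 \left(1 + 8 \left(6 - 5\right)\right) = -10296 + 0 \left(1 + 8 \cdot 1\right) = -10296 + 0 \left(1 + 8\right) = -10296 + 0 \cdot 9 = -10296 + 0 = -10296$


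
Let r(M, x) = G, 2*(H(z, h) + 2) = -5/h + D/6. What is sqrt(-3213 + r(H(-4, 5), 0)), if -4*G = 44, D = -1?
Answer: 2*I*sqrt(806) ≈ 56.78*I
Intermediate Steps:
H(z, h) = -25/12 - 5/(2*h) (H(z, h) = -2 + (-5/h - 1/6)/2 = -2 + (-1/6 - 5/h)/2 = -2 + (-1/12 - 5/(2*h)) = -25/12 - 5/(2*h))
G = -11 (G = -1/4*44 = -11)
r(M, x) = -11
sqrt(-3213 + r(H(-4, 5), 0)) = sqrt(-3213 - 11) = sqrt(-3224) = 2*I*sqrt(806)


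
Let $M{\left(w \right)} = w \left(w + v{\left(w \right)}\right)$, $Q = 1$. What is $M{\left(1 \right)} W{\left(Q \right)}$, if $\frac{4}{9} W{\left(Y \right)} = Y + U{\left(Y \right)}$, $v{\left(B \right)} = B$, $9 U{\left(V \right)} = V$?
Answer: $5$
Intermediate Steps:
$U{\left(V \right)} = \frac{V}{9}$
$M{\left(w \right)} = 2 w^{2}$ ($M{\left(w \right)} = w \left(w + w\right) = w 2 w = 2 w^{2}$)
$W{\left(Y \right)} = \frac{5 Y}{2}$ ($W{\left(Y \right)} = \frac{9 \left(Y + \frac{Y}{9}\right)}{4} = \frac{9 \frac{10 Y}{9}}{4} = \frac{5 Y}{2}$)
$M{\left(1 \right)} W{\left(Q \right)} = 2 \cdot 1^{2} \cdot \frac{5}{2} \cdot 1 = 2 \cdot 1 \cdot \frac{5}{2} = 2 \cdot \frac{5}{2} = 5$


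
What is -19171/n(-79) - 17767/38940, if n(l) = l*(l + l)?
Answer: -484143217/243024540 ≈ -1.9922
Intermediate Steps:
n(l) = 2*l² (n(l) = l*(2*l) = 2*l²)
-19171/n(-79) - 17767/38940 = -19171/(2*(-79)²) - 17767/38940 = -19171/(2*6241) - 17767*1/38940 = -19171/12482 - 17767/38940 = -484143217/243024540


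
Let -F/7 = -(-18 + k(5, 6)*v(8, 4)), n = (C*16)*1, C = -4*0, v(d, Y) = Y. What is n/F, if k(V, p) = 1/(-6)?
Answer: 0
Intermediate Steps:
C = 0
k(V, p) = -1/6
n = 0 (n = (0*16)*1 = 0*1 = 0)
F = -392/3 (F = -(-7)*(-18 - 1/6*4) = -(-7)*(-18 - 2/3) = -(-7)*(-56)/3 = -7*56/3 = -392/3 ≈ -130.67)
n/F = 0/(-392/3) = 0*(-3/392) = 0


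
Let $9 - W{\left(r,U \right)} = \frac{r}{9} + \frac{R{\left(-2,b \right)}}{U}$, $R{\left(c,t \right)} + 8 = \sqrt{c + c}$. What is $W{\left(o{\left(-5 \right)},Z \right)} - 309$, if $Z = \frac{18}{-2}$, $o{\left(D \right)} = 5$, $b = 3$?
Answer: $- \frac{2713}{9} + \frac{2 i}{9} \approx -301.44 + 0.22222 i$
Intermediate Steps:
$Z = -9$ ($Z = 18 \left(- \frac{1}{2}\right) = -9$)
$R{\left(c,t \right)} = -8 + \sqrt{2} \sqrt{c}$ ($R{\left(c,t \right)} = -8 + \sqrt{c + c} = -8 + \sqrt{2 c} = -8 + \sqrt{2} \sqrt{c}$)
$W{\left(r,U \right)} = 9 - \frac{r}{9} - \frac{-8 + 2 i}{U}$ ($W{\left(r,U \right)} = 9 - \left(\frac{r}{9} + \frac{-8 + \sqrt{2} \sqrt{-2}}{U}\right) = 9 - \left(r \frac{1}{9} + \frac{-8 + \sqrt{2} i \sqrt{2}}{U}\right) = 9 - \left(\frac{r}{9} + \frac{-8 + 2 i}{U}\right) = 9 - \frac{r}{9} - \frac{-8 + 2 i}{U}$)
$W{\left(o{\left(-5 \right)},Z \right)} - 309 = \frac{72 - 18 i - 9 \left(81 - 5\right)}{9 \left(-9\right)} - 309 = \frac{1}{9} \left(- \frac{1}{9}\right) \left(72 - 18 i - 9 \left(81 - 5\right)\right) - 309 = \frac{1}{9} \left(- \frac{1}{9}\right) \left(72 - 18 i - 684\right) - 309 = \frac{1}{9} \left(- \frac{1}{9}\right) \left(-612 - 18 i\right) - 309 = \left(\frac{68}{9} + \frac{2 i}{9}\right) - 309 = - \frac{2713}{9} + \frac{2 i}{9}$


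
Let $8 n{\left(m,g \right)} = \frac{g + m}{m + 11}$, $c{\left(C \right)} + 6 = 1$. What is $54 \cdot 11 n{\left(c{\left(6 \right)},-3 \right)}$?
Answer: $-99$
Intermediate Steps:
$c{\left(C \right)} = -5$ ($c{\left(C \right)} = -6 + 1 = -5$)
$n{\left(m,g \right)} = \frac{g + m}{8 \left(11 + m\right)}$ ($n{\left(m,g \right)} = \frac{\left(g + m\right) \frac{1}{m + 11}}{8} = \frac{\left(g + m\right) \frac{1}{11 + m}}{8} = \frac{\frac{1}{11 + m} \left(g + m\right)}{8} = \frac{g + m}{8 \left(11 + m\right)}$)
$54 \cdot 11 n{\left(c{\left(6 \right)},-3 \right)} = 54 \cdot 11 \frac{-3 - 5}{8 \left(11 - 5\right)} = 594 \cdot \frac{1}{8} \cdot \frac{1}{6} \left(-8\right) = 594 \left(- \frac{1}{6}\right) = -99$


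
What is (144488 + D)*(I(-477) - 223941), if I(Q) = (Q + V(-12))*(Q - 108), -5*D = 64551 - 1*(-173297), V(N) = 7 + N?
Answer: 28120389168/5 ≈ 5.6241e+9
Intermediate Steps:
D = -237848/5 (D = -(64551 - 1*(-173297))/5 = -(64551 + 173297)/5 = -⅕*237848 = -237848/5 ≈ -47570.)
I(Q) = (-108 + Q)*(-5 + Q) (I(Q) = (Q + (7 - 12))*(Q - 108) = (Q - 5)*(-108 + Q) = (-5 + Q)*(-108 + Q) = (-108 + Q)*(-5 + Q))
(144488 + D)*(I(-477) - 223941) = (144488 - 237848/5)*((540 + (-477)² - 113*(-477)) - 223941) = 484592*((540 + 227529 + 53901) - 223941)/5 = 484592*(281970 - 223941)/5 = (484592/5)*58029 = 28120389168/5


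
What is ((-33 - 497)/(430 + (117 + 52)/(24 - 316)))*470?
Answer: -72737200/125391 ≈ -580.08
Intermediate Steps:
((-33 - 497)/(430 + (117 + 52)/(24 - 316)))*470 = -530/(430 + 169/(-292))*470 = -530/(430 + 169*(-1/292))*470 = -530/(430 - 169/292)*470 = -530/125391/292*470 = -530*292/125391*470 = -154760/125391*470 = -72737200/125391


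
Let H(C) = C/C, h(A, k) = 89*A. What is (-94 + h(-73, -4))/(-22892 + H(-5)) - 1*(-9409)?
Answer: 215388010/22891 ≈ 9409.3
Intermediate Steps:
H(C) = 1
(-94 + h(-73, -4))/(-22892 + H(-5)) - 1*(-9409) = (-94 + 89*(-73))/(-22892 + 1) - 1*(-9409) = (-94 - 6497)/(-22891) + 9409 = -6591*(-1/22891) + 9409 = 6591/22891 + 9409 = 215388010/22891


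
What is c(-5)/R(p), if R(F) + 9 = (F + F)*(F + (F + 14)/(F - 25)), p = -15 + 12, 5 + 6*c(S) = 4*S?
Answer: -175/477 ≈ -0.36688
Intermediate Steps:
c(S) = -5/6 + 2*S/3 (c(S) = -5/6 + (4*S)/6 = -5/6 + 2*S/3)
p = -3
R(F) = -9 + 2*F*(F + (14 + F)/(-25 + F)) (R(F) = -9 + (F + F)*(F + (F + 14)/(F - 25)) = -9 + (2*F)*(F + (14 + F)/(-25 + F)) = -9 + 2*F*(F + (14 + F)/(-25 + F)))
c(-5)/R(p) = (-5/6 + (2/3)*(-5))/(((225 - 48*(-3)**2 + 2*(-3)**3 + 19*(-3))/(-25 - 3))) = (-5/6 - 10/3)/(((225 - 48*9 + 2*(-27) - 57)/(-28))) = -25*(-28/(225 - 432 - 54 - 57))/6 = -25/(6*((-1/28*(-318)))) = -25/(6*159/14) = -25/6*14/159 = -175/477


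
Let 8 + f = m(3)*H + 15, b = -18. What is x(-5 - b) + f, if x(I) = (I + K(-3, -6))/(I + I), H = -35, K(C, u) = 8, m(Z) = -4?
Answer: 3843/26 ≈ 147.81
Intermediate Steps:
x(I) = (8 + I)/(2*I) (x(I) = (I + 8)/(I + I) = (8 + I)/((2*I)) = (8 + I)*(1/(2*I)) = (8 + I)/(2*I))
f = 147 (f = -8 + (-4*(-35) + 15) = -8 + (140 + 15) = -8 + 155 = 147)
x(-5 - b) + f = (8 + (-5 - 1*(-18)))/(2*(-5 - 1*(-18))) + 147 = (8 + (-5 + 18))/(2*(-5 + 18)) + 147 = (½)*(8 + 13)/13 + 147 = (½)*(1/13)*21 + 147 = 21/26 + 147 = 3843/26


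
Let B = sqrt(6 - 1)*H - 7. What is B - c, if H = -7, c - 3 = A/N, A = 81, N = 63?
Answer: -79/7 - 7*sqrt(5) ≈ -26.938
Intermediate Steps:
c = 30/7 (c = 3 + 81/63 = 3 + 81*(1/63) = 3 + 9/7 = 30/7 ≈ 4.2857)
B = -7 - 7*sqrt(5) (B = sqrt(6 - 1)*(-7) - 7 = sqrt(5)*(-7) - 7 = -7*sqrt(5) - 7 = -7 - 7*sqrt(5) ≈ -22.652)
B - c = (-7 - 7*sqrt(5)) - 1*30/7 = (-7 - 7*sqrt(5)) - 30/7 = -79/7 - 7*sqrt(5)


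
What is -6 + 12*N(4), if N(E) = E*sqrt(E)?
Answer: 90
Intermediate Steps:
N(E) = E**(3/2)
-6 + 12*N(4) = -6 + 12*4**(3/2) = -6 + 12*8 = -6 + 96 = 90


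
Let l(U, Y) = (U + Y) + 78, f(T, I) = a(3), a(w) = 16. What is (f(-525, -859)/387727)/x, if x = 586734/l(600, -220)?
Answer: 3664/113746306809 ≈ 3.2212e-8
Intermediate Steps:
f(T, I) = 16
l(U, Y) = 78 + U + Y
x = 293367/229 (x = 586734/(78 + 600 - 220) = 586734/458 = 586734*(1/458) = 293367/229 ≈ 1281.1)
(f(-525, -859)/387727)/x = (16/387727)/(293367/229) = (16*(1/387727))*(229/293367) = (16/387727)*(229/293367) = 3664/113746306809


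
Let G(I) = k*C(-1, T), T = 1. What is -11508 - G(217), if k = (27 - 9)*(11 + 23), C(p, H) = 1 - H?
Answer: -11508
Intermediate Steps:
k = 612 (k = 18*34 = 612)
G(I) = 0 (G(I) = 612*(1 - 1*1) = 612*(1 - 1) = 612*0 = 0)
-11508 - G(217) = -11508 - 1*0 = -11508 + 0 = -11508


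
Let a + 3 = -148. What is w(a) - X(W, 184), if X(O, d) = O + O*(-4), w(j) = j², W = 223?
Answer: 23470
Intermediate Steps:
a = -151 (a = -3 - 148 = -151)
X(O, d) = -3*O (X(O, d) = O - 4*O = -3*O)
w(a) - X(W, 184) = (-151)² - (-3)*223 = 22801 - 1*(-669) = 22801 + 669 = 23470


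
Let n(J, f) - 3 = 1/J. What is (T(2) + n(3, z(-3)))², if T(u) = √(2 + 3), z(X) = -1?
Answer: 145/9 + 20*√5/3 ≈ 31.018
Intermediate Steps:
n(J, f) = 3 + 1/J
T(u) = √5
(T(2) + n(3, z(-3)))² = (√5 + (3 + 1/3))² = (√5 + (3 + ⅓))² = (√5 + 10/3)² = (10/3 + √5)²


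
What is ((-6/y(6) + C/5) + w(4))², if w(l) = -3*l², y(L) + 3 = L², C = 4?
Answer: 6791236/3025 ≈ 2245.0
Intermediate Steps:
y(L) = -3 + L²
((-6/y(6) + C/5) + w(4))² = ((-6/(-3 + 6²) + 4/5) - 3*4²)² = ((-6/(-3 + 36) + 4*(⅕)) - 3*16)² = ((-6/33 + ⅘) - 48)² = ((-6*1/33 + ⅘) - 48)² = ((-2/11 + ⅘) - 48)² = (34/55 - 48)² = (-2606/55)² = 6791236/3025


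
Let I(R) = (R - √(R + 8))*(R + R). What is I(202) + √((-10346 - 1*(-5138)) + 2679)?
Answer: 81608 - 404*√210 + 3*I*√281 ≈ 75754.0 + 50.289*I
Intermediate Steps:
I(R) = 2*R*(R - √(8 + R)) (I(R) = (R - √(8 + R))*(2*R) = 2*R*(R - √(8 + R)))
I(202) + √((-10346 - 1*(-5138)) + 2679) = 2*202*(202 - √(8 + 202)) + √((-10346 - 1*(-5138)) + 2679) = 2*202*(202 - √210) + √((-10346 + 5138) + 2679) = (81608 - 404*√210) + √(-5208 + 2679) = (81608 - 404*√210) + √(-2529) = (81608 - 404*√210) + 3*I*√281 = 81608 - 404*√210 + 3*I*√281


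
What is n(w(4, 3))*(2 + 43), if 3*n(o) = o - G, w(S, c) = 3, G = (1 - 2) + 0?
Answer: 60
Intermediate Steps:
G = -1 (G = -1 + 0 = -1)
n(o) = ⅓ + o/3 (n(o) = (o - 1*(-1))/3 = (o + 1)/3 = (1 + o)/3 = ⅓ + o/3)
n(w(4, 3))*(2 + 43) = (⅓ + (⅓)*3)*(2 + 43) = (⅓ + 1)*45 = (4/3)*45 = 60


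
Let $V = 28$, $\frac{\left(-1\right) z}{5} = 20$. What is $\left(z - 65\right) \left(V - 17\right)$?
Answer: $-1815$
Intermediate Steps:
$z = -100$ ($z = \left(-5\right) 20 = -100$)
$\left(z - 65\right) \left(V - 17\right) = \left(-100 - 65\right) \left(28 - 17\right) = - 165 \left(28 - 17\right) = \left(-165\right) 11 = -1815$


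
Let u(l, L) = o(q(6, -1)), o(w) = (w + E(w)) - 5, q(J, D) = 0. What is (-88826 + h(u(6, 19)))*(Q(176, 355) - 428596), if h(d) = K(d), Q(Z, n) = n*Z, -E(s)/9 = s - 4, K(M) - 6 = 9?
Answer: 32515128076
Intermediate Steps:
K(M) = 15 (K(M) = 6 + 9 = 15)
E(s) = 36 - 9*s (E(s) = -9*(s - 4) = -9*(-4 + s) = 36 - 9*s)
o(w) = 31 - 8*w (o(w) = (w + (36 - 9*w)) - 5 = (36 - 8*w) - 5 = 31 - 8*w)
Q(Z, n) = Z*n
u(l, L) = 31 (u(l, L) = 31 - 8*0 = 31 + 0 = 31)
h(d) = 15
(-88826 + h(u(6, 19)))*(Q(176, 355) - 428596) = (-88826 + 15)*(176*355 - 428596) = -88811*(62480 - 428596) = -88811*(-366116) = 32515128076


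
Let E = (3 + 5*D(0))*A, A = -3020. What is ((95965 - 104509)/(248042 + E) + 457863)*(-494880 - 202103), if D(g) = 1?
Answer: -35722914242424213/111941 ≈ -3.1912e+11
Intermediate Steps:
E = -24160 (E = (3 + 5*1)*(-3020) = (3 + 5)*(-3020) = 8*(-3020) = -24160)
((95965 - 104509)/(248042 + E) + 457863)*(-494880 - 202103) = ((95965 - 104509)/(248042 - 24160) + 457863)*(-494880 - 202103) = (-8544/223882 + 457863)*(-696983) = (-8544*1/223882 + 457863)*(-696983) = (-4272/111941 + 457863)*(-696983) = (51253637811/111941)*(-696983) = -35722914242424213/111941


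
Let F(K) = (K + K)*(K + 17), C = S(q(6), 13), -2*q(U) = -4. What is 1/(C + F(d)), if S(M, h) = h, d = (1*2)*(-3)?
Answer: -1/119 ≈ -0.0084034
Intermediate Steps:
q(U) = 2 (q(U) = -½*(-4) = 2)
d = -6 (d = 2*(-3) = -6)
C = 13
F(K) = 2*K*(17 + K) (F(K) = (2*K)*(17 + K) = 2*K*(17 + K))
1/(C + F(d)) = 1/(13 + 2*(-6)*(17 - 6)) = 1/(13 + 2*(-6)*11) = 1/(13 - 132) = 1/(-119) = -1/119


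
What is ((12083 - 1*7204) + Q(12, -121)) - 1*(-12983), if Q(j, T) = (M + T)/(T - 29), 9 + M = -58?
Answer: 1339744/75 ≈ 17863.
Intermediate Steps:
M = -67 (M = -9 - 58 = -67)
Q(j, T) = (-67 + T)/(-29 + T) (Q(j, T) = (-67 + T)/(T - 29) = (-67 + T)/(-29 + T))
((12083 - 1*7204) + Q(12, -121)) - 1*(-12983) = ((12083 - 1*7204) + (-67 - 121)/(-29 - 121)) - 1*(-12983) = ((12083 - 7204) - 188/(-150)) + 12983 = (4879 - 1/150*(-188)) + 12983 = (4879 + 94/75) + 12983 = 366019/75 + 12983 = 1339744/75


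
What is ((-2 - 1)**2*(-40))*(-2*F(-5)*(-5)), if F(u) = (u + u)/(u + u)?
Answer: -3600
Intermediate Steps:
F(u) = 1 (F(u) = (2*u)/((2*u)) = (2*u)*(1/(2*u)) = 1)
((-2 - 1)**2*(-40))*(-2*F(-5)*(-5)) = ((-2 - 1)**2*(-40))*(-2*1*(-5)) = ((-3)**2*(-40))*(-2*(-5)) = (9*(-40))*10 = -360*10 = -3600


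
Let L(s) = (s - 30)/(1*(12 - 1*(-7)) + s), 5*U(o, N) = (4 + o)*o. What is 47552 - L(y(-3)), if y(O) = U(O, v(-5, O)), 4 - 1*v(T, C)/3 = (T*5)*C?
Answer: 4374937/92 ≈ 47554.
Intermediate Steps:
v(T, C) = 12 - 15*C*T (v(T, C) = 12 - 3*T*5*C = 12 - 3*5*T*C = 12 - 15*C*T)
U(o, N) = o*(4 + o)/5 (U(o, N) = ((4 + o)*o)/5 = (o*(4 + o))/5 = o*(4 + o)/5)
y(O) = O*(4 + O)/5
L(s) = (-30 + s)/(19 + s) (L(s) = (-30 + s)/(1*(12 + 7) + s) = (-30 + s)/(1*19 + s) = (-30 + s)/(19 + s))
47552 - L(y(-3)) = 47552 - (-30 + (1/5)*(-3)*(4 - 3))/(19 + (1/5)*(-3)*(4 - 3)) = 47552 - (-30 + (1/5)*(-3)*1)/(19 + (1/5)*(-3)*1) = 47552 - (-30 - 3/5)/(19 - 3/5) = 47552 - (-153)/(92/5*5) = 47552 - 5*(-153)/(92*5) = 47552 - 1*(-153/92) = 47552 + 153/92 = 4374937/92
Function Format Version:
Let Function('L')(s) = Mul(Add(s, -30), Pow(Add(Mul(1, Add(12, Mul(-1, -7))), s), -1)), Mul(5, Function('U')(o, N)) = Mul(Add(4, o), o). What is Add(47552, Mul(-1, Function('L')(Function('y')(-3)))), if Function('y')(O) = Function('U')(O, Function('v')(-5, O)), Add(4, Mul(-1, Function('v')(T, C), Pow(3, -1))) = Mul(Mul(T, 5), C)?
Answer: Rational(4374937, 92) ≈ 47554.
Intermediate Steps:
Function('v')(T, C) = Add(12, Mul(-15, C, T)) (Function('v')(T, C) = Add(12, Mul(-3, Mul(Mul(T, 5), C))) = Add(12, Mul(-3, Mul(Mul(5, T), C))) = Add(12, Mul(-3, Mul(5, C, T))) = Add(12, Mul(-15, C, T)))
Function('U')(o, N) = Mul(Rational(1, 5), o, Add(4, o)) (Function('U')(o, N) = Mul(Rational(1, 5), Mul(Add(4, o), o)) = Mul(Rational(1, 5), Mul(o, Add(4, o))) = Mul(Rational(1, 5), o, Add(4, o)))
Function('y')(O) = Mul(Rational(1, 5), O, Add(4, O))
Function('L')(s) = Mul(Pow(Add(19, s), -1), Add(-30, s)) (Function('L')(s) = Mul(Add(-30, s), Pow(Add(Mul(1, Add(12, 7)), s), -1)) = Mul(Add(-30, s), Pow(Add(Mul(1, 19), s), -1)) = Mul(Add(-30, s), Pow(Add(19, s), -1)) = Mul(Pow(Add(19, s), -1), Add(-30, s)))
Add(47552, Mul(-1, Function('L')(Function('y')(-3)))) = Add(47552, Mul(-1, Mul(Pow(Add(19, Mul(Rational(1, 5), -3, Add(4, -3))), -1), Add(-30, Mul(Rational(1, 5), -3, Add(4, -3)))))) = Add(47552, Mul(-1, Mul(Pow(Add(19, Mul(Rational(1, 5), -3, 1)), -1), Add(-30, Mul(Rational(1, 5), -3, 1))))) = Add(47552, Mul(-1, Mul(Pow(Add(19, Rational(-3, 5)), -1), Add(-30, Rational(-3, 5))))) = Add(47552, Mul(-1, Mul(Pow(Rational(92, 5), -1), Rational(-153, 5)))) = Add(47552, Mul(-1, Mul(Rational(5, 92), Rational(-153, 5)))) = Add(47552, Mul(-1, Rational(-153, 92))) = Add(47552, Rational(153, 92)) = Rational(4374937, 92)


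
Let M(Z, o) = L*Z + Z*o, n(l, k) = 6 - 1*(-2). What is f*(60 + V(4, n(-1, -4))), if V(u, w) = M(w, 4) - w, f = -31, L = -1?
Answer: -2356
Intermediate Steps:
n(l, k) = 8 (n(l, k) = 6 + 2 = 8)
M(Z, o) = -Z + Z*o
V(u, w) = 2*w (V(u, w) = w*(-1 + 4) - w = w*3 - w = 3*w - w = 2*w)
f*(60 + V(4, n(-1, -4))) = -31*(60 + 2*8) = -31*(60 + 16) = -31*76 = -2356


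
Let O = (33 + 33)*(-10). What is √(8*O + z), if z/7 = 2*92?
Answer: 2*I*√998 ≈ 63.182*I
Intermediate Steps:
z = 1288 (z = 7*(2*92) = 7*184 = 1288)
O = -660 (O = 66*(-10) = -660)
√(8*O + z) = √(8*(-660) + 1288) = √(-5280 + 1288) = √(-3992) = 2*I*√998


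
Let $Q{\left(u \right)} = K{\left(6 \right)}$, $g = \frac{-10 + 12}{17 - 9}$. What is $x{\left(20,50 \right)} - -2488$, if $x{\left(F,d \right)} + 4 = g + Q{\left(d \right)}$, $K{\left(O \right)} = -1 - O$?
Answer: $\frac{9909}{4} \approx 2477.3$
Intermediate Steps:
$g = \frac{1}{4}$ ($g = \frac{2}{8} = 2 \cdot \frac{1}{8} = \frac{1}{4} \approx 0.25$)
$Q{\left(u \right)} = -7$ ($Q{\left(u \right)} = -1 - 6 = -7$)
$x{\left(F,d \right)} = - \frac{43}{4}$ ($x{\left(F,d \right)} = -4 + \left(\frac{1}{4} - 7\right) = -4 - \frac{27}{4} = - \frac{43}{4}$)
$x{\left(20,50 \right)} - -2488 = - \frac{43}{4} - -2488 = - \frac{43}{4} + 2488 = \frac{9909}{4}$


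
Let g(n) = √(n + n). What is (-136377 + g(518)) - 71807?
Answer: -208184 + 2*√259 ≈ -2.0815e+5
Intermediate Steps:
g(n) = √2*√n (g(n) = √(2*n) = √2*√n)
(-136377 + g(518)) - 71807 = (-136377 + √2*√518) - 71807 = (-136377 + 2*√259) - 71807 = -208184 + 2*√259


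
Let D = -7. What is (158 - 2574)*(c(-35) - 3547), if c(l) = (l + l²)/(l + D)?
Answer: 25914016/3 ≈ 8.6380e+6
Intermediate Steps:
c(l) = (l + l²)/(-7 + l) (c(l) = (l + l²)/(l - 7) = (l + l²)/(-7 + l))
(158 - 2574)*(c(-35) - 3547) = (158 - 2574)*(-35*(1 - 35)/(-7 - 35) - 3547) = -2416*(-35*(-34)/(-42) - 3547) = -2416*(-35*(-1/42)*(-34) - 3547) = -2416*(-85/3 - 3547) = -2416*(-10726/3) = 25914016/3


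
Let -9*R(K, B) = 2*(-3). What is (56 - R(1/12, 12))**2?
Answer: 27556/9 ≈ 3061.8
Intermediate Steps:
R(K, B) = 2/3 (R(K, B) = -2*(-3)/9 = -1/9*(-6) = 2/3)
(56 - R(1/12, 12))**2 = (56 - 1*2/3)**2 = (56 - 2/3)**2 = (166/3)**2 = 27556/9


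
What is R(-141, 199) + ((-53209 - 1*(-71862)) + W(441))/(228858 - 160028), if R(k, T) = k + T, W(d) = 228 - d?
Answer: 401058/6883 ≈ 58.268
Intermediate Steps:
R(k, T) = T + k
R(-141, 199) + ((-53209 - 1*(-71862)) + W(441))/(228858 - 160028) = (199 - 141) + ((-53209 - 1*(-71862)) + (228 - 1*441))/(228858 - 160028) = 58 + ((-53209 + 71862) + (228 - 441))/68830 = 58 + (18653 - 213)*(1/68830) = 58 + 18440*(1/68830) = 58 + 1844/6883 = 401058/6883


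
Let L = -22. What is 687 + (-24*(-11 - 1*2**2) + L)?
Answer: 1025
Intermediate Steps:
687 + (-24*(-11 - 1*2**2) + L) = 687 + (-24*(-11 - 1*2**2) - 22) = 687 + (-24*(-11 - 1*4) - 22) = 687 + (-24*(-11 - 4) - 22) = 687 + (-24*(-15) - 22) = 687 + (360 - 22) = 687 + 338 = 1025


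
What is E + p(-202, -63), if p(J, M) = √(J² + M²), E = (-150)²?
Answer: 22500 + √44773 ≈ 22712.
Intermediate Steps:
E = 22500
E + p(-202, -63) = 22500 + √((-202)² + (-63)²) = 22500 + √(40804 + 3969) = 22500 + √44773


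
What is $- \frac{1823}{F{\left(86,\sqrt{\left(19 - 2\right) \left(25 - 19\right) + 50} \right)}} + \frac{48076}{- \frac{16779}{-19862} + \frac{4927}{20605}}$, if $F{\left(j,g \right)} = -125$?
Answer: $\frac{189248897223899}{4265301625} \approx 44369.0$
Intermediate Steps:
$- \frac{1823}{F{\left(86,\sqrt{\left(19 - 2\right) \left(25 - 19\right) + 50} \right)}} + \frac{48076}{- \frac{16779}{-19862} + \frac{4927}{20605}} = - \frac{1823}{-125} + \frac{48076}{- \frac{16779}{-19862} + \frac{4927}{20605}} = \left(-1823\right) \left(- \frac{1}{125}\right) + \frac{48076}{\left(-16779\right) \left(- \frac{1}{19862}\right) + 4927 \cdot \frac{1}{20605}} = \frac{1823}{125} + \frac{48076}{\frac{16779}{19862} + \frac{379}{1585}} = \frac{1823}{125} + \frac{48076}{\frac{34122413}{31481270}} = \frac{1823}{125} + 48076 \cdot \frac{31481270}{34122413} = \frac{1823}{125} + \frac{1513493536520}{34122413} = \frac{189248897223899}{4265301625}$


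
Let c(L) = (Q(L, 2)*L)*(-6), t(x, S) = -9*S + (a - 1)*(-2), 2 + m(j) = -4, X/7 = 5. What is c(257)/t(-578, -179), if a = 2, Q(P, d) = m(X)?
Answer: 9252/1609 ≈ 5.7502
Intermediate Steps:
X = 35 (X = 7*5 = 35)
m(j) = -6 (m(j) = -2 - 4 = -6)
Q(P, d) = -6
t(x, S) = -2 - 9*S (t(x, S) = -9*S + (2 - 1)*(-2) = -9*S + 1*(-2) = -9*S - 2 = -2 - 9*S)
c(L) = 36*L (c(L) = -6*L*(-6) = 36*L)
c(257)/t(-578, -179) = (36*257)/(-2 - 9*(-179)) = 9252/(-2 + 1611) = 9252/1609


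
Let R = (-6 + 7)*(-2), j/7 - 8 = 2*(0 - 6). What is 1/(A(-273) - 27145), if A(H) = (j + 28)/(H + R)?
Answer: -1/27145 ≈ -3.6839e-5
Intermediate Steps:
j = -28 (j = 56 + 7*(2*(0 - 6)) = 56 + 7*(2*(-6)) = 56 + 7*(-12) = 56 - 84 = -28)
R = -2 (R = 1*(-2) = -2)
A(H) = 0 (A(H) = (-28 + 28)/(H - 2) = 0/(-2 + H) = 0)
1/(A(-273) - 27145) = 1/(0 - 27145) = 1/(-27145) = -1/27145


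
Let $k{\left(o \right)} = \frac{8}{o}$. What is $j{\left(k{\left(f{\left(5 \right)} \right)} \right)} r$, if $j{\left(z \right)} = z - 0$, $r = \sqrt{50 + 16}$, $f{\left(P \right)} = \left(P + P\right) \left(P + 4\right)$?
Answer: $\frac{4 \sqrt{66}}{45} \approx 0.72214$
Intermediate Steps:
$f{\left(P \right)} = 2 P \left(4 + P\right)$
$r = \sqrt{66} \approx 8.124$
$j{\left(z \right)} = z$ ($j{\left(z \right)} = z + 0 = z$)
$j{\left(k{\left(f{\left(5 \right)} \right)} \right)} r = \frac{8}{2 \cdot 5 \left(4 + 5\right)} \sqrt{66} = \frac{8}{2 \cdot 5 \cdot 9} \sqrt{66} = \frac{8}{90} \sqrt{66} = 8 \cdot \frac{1}{90} \sqrt{66} = \frac{4 \sqrt{66}}{45}$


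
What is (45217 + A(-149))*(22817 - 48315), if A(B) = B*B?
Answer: -1719024164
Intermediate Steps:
A(B) = B**2
(45217 + A(-149))*(22817 - 48315) = (45217 + (-149)**2)*(22817 - 48315) = (45217 + 22201)*(-25498) = 67418*(-25498) = -1719024164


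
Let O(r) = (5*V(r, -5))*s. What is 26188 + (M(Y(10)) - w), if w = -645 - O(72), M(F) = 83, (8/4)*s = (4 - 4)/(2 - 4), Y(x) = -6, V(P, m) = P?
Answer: 26916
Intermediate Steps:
s = 0 (s = ((4 - 4)/(2 - 4))/2 = (0/(-2))/2 = (0*(-½))/2 = (½)*0 = 0)
O(r) = 0 (O(r) = (5*r)*0 = 0)
w = -645 (w = -645 - 1*0 = -645 + 0 = -645)
26188 + (M(Y(10)) - w) = 26188 + (83 - 1*(-645)) = 26188 + (83 + 645) = 26188 + 728 = 26916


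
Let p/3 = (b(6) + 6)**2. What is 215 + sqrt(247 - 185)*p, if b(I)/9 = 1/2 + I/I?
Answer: 215 + 4563*sqrt(62)/4 ≈ 9197.3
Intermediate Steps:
b(I) = 27/2 (b(I) = 9*(1/2 + I/I) = 9*(1*(1/2) + 1) = 9*(1/2 + 1) = 9*(3/2) = 27/2)
p = 4563/4 (p = 3*(27/2 + 6)**2 = 3*(39/2)**2 = 3*(1521/4) = 4563/4 ≈ 1140.8)
215 + sqrt(247 - 185)*p = 215 + sqrt(247 - 185)*(4563/4) = 215 + sqrt(62)*(4563/4) = 215 + 4563*sqrt(62)/4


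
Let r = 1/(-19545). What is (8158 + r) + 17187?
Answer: 495368024/19545 ≈ 25345.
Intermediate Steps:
r = -1/19545 ≈ -5.1164e-5
(8158 + r) + 17187 = (8158 - 1/19545) + 17187 = 159448109/19545 + 17187 = 495368024/19545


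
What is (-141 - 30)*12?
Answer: -2052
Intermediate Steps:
(-141 - 30)*12 = -171*12 = -2052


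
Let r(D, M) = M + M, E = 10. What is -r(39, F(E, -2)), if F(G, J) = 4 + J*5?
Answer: 12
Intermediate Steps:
F(G, J) = 4 + 5*J
r(D, M) = 2*M
-r(39, F(E, -2)) = -2*(4 + 5*(-2)) = -2*(4 - 10) = -2*(-6) = -1*(-12) = 12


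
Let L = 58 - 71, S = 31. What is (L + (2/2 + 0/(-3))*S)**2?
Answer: 324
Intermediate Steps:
L = -13
(L + (2/2 + 0/(-3))*S)**2 = (-13 + (2/2 + 0/(-3))*31)**2 = (-13 + (2*(1/2) + 0*(-1/3))*31)**2 = (-13 + (1 + 0)*31)**2 = (-13 + 1*31)**2 = (-13 + 31)**2 = 18**2 = 324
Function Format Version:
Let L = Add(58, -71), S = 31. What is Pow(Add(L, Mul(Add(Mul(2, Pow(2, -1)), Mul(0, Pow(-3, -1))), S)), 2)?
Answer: 324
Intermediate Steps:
L = -13
Pow(Add(L, Mul(Add(Mul(2, Pow(2, -1)), Mul(0, Pow(-3, -1))), S)), 2) = Pow(Add(-13, Mul(Add(Mul(2, Pow(2, -1)), Mul(0, Pow(-3, -1))), 31)), 2) = Pow(Add(-13, Mul(Add(Mul(2, Rational(1, 2)), Mul(0, Rational(-1, 3))), 31)), 2) = Pow(Add(-13, Mul(Add(1, 0), 31)), 2) = Pow(Add(-13, Mul(1, 31)), 2) = Pow(Add(-13, 31), 2) = Pow(18, 2) = 324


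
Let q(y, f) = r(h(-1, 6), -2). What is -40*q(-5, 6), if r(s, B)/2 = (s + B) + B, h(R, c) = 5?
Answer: -80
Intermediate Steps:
r(s, B) = 2*s + 4*B (r(s, B) = 2*((s + B) + B) = 2*((B + s) + B) = 2*(s + 2*B) = 2*s + 4*B)
q(y, f) = 2 (q(y, f) = 2*5 + 4*(-2) = 10 - 8 = 2)
-40*q(-5, 6) = -40*2 = -80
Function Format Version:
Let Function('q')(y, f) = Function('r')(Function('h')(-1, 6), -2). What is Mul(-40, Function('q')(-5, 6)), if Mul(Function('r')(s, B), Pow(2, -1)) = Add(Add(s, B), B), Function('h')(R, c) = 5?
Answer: -80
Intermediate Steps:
Function('r')(s, B) = Add(Mul(2, s), Mul(4, B)) (Function('r')(s, B) = Mul(2, Add(Add(s, B), B)) = Mul(2, Add(Add(B, s), B)) = Mul(2, Add(s, Mul(2, B))) = Add(Mul(2, s), Mul(4, B)))
Function('q')(y, f) = 2 (Function('q')(y, f) = Add(Mul(2, 5), Mul(4, -2)) = Add(10, -8) = 2)
Mul(-40, Function('q')(-5, 6)) = Mul(-40, 2) = -80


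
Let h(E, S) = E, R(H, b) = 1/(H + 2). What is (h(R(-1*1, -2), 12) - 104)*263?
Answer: -27089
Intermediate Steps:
R(H, b) = 1/(2 + H)
(h(R(-1*1, -2), 12) - 104)*263 = (1/(2 - 1*1) - 104)*263 = (1/(2 - 1) - 104)*263 = (1/1 - 104)*263 = (1 - 104)*263 = -103*263 = -27089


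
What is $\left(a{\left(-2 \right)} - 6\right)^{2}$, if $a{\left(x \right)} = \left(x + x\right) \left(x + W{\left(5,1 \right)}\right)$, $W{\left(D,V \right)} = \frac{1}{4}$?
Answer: $1$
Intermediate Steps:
$W{\left(D,V \right)} = \frac{1}{4}$
$a{\left(x \right)} = 2 x \left(\frac{1}{4} + x\right)$ ($a{\left(x \right)} = \left(x + x\right) \left(x + \frac{1}{4}\right) = 2 x \left(\frac{1}{4} + x\right)$)
$\left(a{\left(-2 \right)} - 6\right)^{2} = \left(\frac{1}{2} \left(-2\right) \left(1 + 4 \left(-2\right)\right) - 6\right)^{2} = \left(\frac{1}{2} \left(-2\right) \left(1 - 8\right) - 6\right)^{2} = \left(\frac{1}{2} \left(-2\right) \left(-7\right) - 6\right)^{2} = \left(7 - 6\right)^{2} = 1^{2} = 1$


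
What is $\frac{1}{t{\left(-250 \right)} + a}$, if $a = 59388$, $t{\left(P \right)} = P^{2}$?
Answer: $\frac{1}{121888} \approx 8.2043 \cdot 10^{-6}$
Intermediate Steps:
$\frac{1}{t{\left(-250 \right)} + a} = \frac{1}{\left(-250\right)^{2} + 59388} = \frac{1}{62500 + 59388} = \frac{1}{121888}$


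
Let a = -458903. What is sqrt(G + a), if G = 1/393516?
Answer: I*sqrt(1973981990983657)/65586 ≈ 677.42*I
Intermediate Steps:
G = 1/393516 ≈ 2.5412e-6
sqrt(G + a) = sqrt(1/393516 - 458903) = sqrt(-180585672947/393516) = I*sqrt(1973981990983657)/65586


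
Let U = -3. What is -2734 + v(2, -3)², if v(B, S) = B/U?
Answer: -24602/9 ≈ -2733.6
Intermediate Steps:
v(B, S) = -B/3 (v(B, S) = B/(-3) = B*(-⅓) = -B/3)
-2734 + v(2, -3)² = -2734 + (-⅓*2)² = -2734 + (-⅔)² = -2734 + 4/9 = -24602/9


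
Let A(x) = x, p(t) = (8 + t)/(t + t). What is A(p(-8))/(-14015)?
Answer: 0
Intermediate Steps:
p(t) = (8 + t)/(2*t) (p(t) = (8 + t)/((2*t)) = (8 + t)*(1/(2*t)) = (8 + t)/(2*t))
A(p(-8))/(-14015) = ((½)*(8 - 8)/(-8))/(-14015) = ((½)*(-⅛)*0)*(-1/14015) = 0*(-1/14015) = 0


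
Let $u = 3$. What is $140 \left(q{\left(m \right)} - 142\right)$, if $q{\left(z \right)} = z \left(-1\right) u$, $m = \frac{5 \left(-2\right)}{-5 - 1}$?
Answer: $-20580$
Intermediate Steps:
$m = \frac{5}{3}$ ($m = - \frac{10}{-6} = \left(-10\right) \left(- \frac{1}{6}\right) = \frac{5}{3} \approx 1.6667$)
$q{\left(z \right)} = - 3 z$ ($q{\left(z \right)} = z \left(-1\right) 3 = - z 3 = - 3 z$)
$140 \left(q{\left(m \right)} - 142\right) = 140 \left(\left(-3\right) \frac{5}{3} - 142\right) = 140 \left(-5 - 142\right) = 140 \left(-147\right) = -20580$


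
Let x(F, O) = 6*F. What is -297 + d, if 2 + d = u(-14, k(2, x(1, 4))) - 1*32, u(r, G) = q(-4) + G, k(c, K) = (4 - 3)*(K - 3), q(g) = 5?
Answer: -323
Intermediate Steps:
k(c, K) = -3 + K (k(c, K) = 1*(-3 + K) = -3 + K)
u(r, G) = 5 + G
d = -26 (d = -2 + ((5 + (-3 + 6*1)) - 1*32) = -2 + ((5 + (-3 + 6)) - 32) = -2 + ((5 + 3) - 32) = -2 + (8 - 32) = -2 - 24 = -26)
-297 + d = -297 - 26 = -323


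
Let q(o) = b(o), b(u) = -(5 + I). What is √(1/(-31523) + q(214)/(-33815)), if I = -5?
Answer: I*√31523/31523 ≈ 0.0056323*I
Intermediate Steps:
b(u) = 0 (b(u) = -(5 - 5) = -1*0 = 0)
q(o) = 0
√(1/(-31523) + q(214)/(-33815)) = √(1/(-31523) + 0/(-33815)) = √(-1/31523 + 0*(-1/33815)) = √(-1/31523 + 0) = √(-1/31523) = I*√31523/31523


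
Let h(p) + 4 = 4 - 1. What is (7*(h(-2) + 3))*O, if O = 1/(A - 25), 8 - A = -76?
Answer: 14/59 ≈ 0.23729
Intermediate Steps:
h(p) = -1 (h(p) = -4 + (4 - 1) = -4 + 3 = -1)
A = 84 (A = 8 - 1*(-76) = 8 + 76 = 84)
O = 1/59 (O = 1/(84 - 25) = 1/59 ≈ 0.016949)
(7*(h(-2) + 3))*O = (7*(-1 + 3))*(1/59) = (7*2)*(1/59) = 14*(1/59) = 14/59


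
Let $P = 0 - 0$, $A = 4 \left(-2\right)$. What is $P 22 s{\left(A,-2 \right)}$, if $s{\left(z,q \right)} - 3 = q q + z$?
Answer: $0$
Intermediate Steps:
$A = -8$
$P = 0$ ($P = 0 + 0 = 0$)
$s{\left(z,q \right)} = 3 + z + q^{2}$ ($s{\left(z,q \right)} = 3 + \left(q q + z\right) = 3 + \left(q^{2} + z\right) = 3 + \left(z + q^{2}\right) = 3 + z + q^{2}$)
$P 22 s{\left(A,-2 \right)} = 0 \cdot 22 \left(3 - 8 + \left(-2\right)^{2}\right) = 0 \left(3 - 8 + 4\right) = 0 \left(-1\right) = 0$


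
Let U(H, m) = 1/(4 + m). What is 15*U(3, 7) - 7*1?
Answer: -62/11 ≈ -5.6364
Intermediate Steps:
15*U(3, 7) - 7*1 = 15/(4 + 7) - 7*1 = 15/11 - 7 = -62/11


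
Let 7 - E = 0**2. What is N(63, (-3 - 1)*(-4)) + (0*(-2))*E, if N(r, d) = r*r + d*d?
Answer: 4225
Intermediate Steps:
N(r, d) = d**2 + r**2 (N(r, d) = r**2 + d**2 = d**2 + r**2)
E = 7 (E = 7 - 1*0**2 = 7 - 1*0 = 7 + 0 = 7)
N(63, (-3 - 1)*(-4)) + (0*(-2))*E = (((-3 - 1)*(-4))**2 + 63**2) + (0*(-2))*7 = ((-4*(-4))**2 + 3969) + 0*7 = (16**2 + 3969) + 0 = (256 + 3969) + 0 = 4225 + 0 = 4225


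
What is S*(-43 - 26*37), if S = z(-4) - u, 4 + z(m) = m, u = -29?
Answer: -21105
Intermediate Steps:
z(m) = -4 + m
S = 21 (S = (-4 - 4) - 1*(-29) = -8 + 29 = 21)
S*(-43 - 26*37) = 21*(-43 - 26*37) = 21*(-43 - 962) = 21*(-1005) = -21105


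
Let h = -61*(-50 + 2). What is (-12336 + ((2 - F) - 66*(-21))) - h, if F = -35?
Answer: -13841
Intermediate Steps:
h = 2928 (h = -61*(-48) = 2928)
(-12336 + ((2 - F) - 66*(-21))) - h = (-12336 + ((2 - 1*(-35)) - 66*(-21))) - 1*2928 = (-12336 + ((2 + 35) + 1386)) - 2928 = (-12336 + (37 + 1386)) - 2928 = (-12336 + 1423) - 2928 = -10913 - 2928 = -13841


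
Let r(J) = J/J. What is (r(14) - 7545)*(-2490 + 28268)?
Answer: -194469232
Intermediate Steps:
r(J) = 1
(r(14) - 7545)*(-2490 + 28268) = (1 - 7545)*(-2490 + 28268) = -7544*25778 = -194469232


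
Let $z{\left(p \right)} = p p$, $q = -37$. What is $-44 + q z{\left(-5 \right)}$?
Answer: $-969$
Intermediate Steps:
$z{\left(p \right)} = p^{2}$
$-44 + q z{\left(-5 \right)} = -44 - 37 \left(-5\right)^{2} = -44 - 925 = -969$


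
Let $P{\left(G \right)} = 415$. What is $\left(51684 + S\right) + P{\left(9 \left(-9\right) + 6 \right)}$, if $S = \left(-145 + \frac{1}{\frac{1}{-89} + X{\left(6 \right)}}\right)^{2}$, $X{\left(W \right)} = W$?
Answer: $\frac{20759975227}{284089} \approx 73076.0$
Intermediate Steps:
$S = \frac{5959222416}{284089}$ ($S = \left(-145 + \frac{1}{\frac{1}{-89} + 6}\right)^{2} = \left(-145 + \frac{1}{- \frac{1}{89} + 6}\right)^{2} = \left(-145 + \frac{1}{\frac{533}{89}}\right)^{2} = \left(-145 + \frac{89}{533}\right)^{2} = \left(- \frac{77196}{533}\right)^{2} = \frac{5959222416}{284089} \approx 20977.0$)
$\left(51684 + S\right) + P{\left(9 \left(-9\right) + 6 \right)} = \left(51684 + \frac{5959222416}{284089}\right) + 415 = \frac{20642078292}{284089} + 415 = \frac{20759975227}{284089}$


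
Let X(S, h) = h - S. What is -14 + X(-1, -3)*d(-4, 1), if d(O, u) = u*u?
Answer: -16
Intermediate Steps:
d(O, u) = u²
-14 + X(-1, -3)*d(-4, 1) = -14 + (-3 - 1*(-1))*1² = -14 + (-3 + 1)*1 = -14 - 2*1 = -14 - 2 = -16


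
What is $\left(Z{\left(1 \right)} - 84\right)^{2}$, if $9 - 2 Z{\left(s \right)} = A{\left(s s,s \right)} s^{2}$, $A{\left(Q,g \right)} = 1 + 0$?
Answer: $6400$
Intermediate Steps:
$A{\left(Q,g \right)} = 1$
$Z{\left(s \right)} = \frac{9}{2} - \frac{s^{2}}{2}$ ($Z{\left(s \right)} = \frac{9}{2} - \frac{1 s^{2}}{2} = \frac{9}{2} - \frac{s^{2}}{2}$)
$\left(Z{\left(1 \right)} - 84\right)^{2} = \left(\left(\frac{9}{2} - \frac{1^{2}}{2}\right) - 84\right)^{2} = \left(\left(\frac{9}{2} - \frac{1}{2}\right) - 84\right)^{2} = \left(4 - 84\right)^{2} = \left(-80\right)^{2} = 6400$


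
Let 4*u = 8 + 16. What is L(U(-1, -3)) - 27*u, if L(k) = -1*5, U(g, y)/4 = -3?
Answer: -167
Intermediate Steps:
U(g, y) = -12 (U(g, y) = 4*(-3) = -12)
L(k) = -5
u = 6 (u = (8 + 16)/4 = (¼)*24 = 6)
L(U(-1, -3)) - 27*u = -5 - 27*6 = -5 - 162 = -167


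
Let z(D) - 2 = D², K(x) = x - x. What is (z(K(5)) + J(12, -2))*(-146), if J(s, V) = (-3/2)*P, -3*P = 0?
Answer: -292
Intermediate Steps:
P = 0 (P = -⅓*0 = 0)
K(x) = 0
J(s, V) = 0 (J(s, V) = -3/2*0 = 0)
z(D) = 2 + D²
(z(K(5)) + J(12, -2))*(-146) = ((2 + 0²) + 0)*(-146) = ((2 + 0) + 0)*(-146) = (2 + 0)*(-146) = 2*(-146) = -292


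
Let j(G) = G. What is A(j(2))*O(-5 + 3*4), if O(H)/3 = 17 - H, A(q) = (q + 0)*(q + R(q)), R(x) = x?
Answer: 240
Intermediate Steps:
A(q) = 2*q**2 (A(q) = (q + 0)*(q + q) = q*(2*q) = 2*q**2)
O(H) = 51 - 3*H (O(H) = 3*(17 - H) = 51 - 3*H)
A(j(2))*O(-5 + 3*4) = (2*2**2)*(51 - 3*(-5 + 3*4)) = (2*4)*(51 - 3*(-5 + 12)) = 8*(51 - 3*7) = 8*(51 - 21) = 8*30 = 240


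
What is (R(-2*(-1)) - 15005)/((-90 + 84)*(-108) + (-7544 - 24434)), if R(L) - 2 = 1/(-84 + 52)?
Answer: 480097/1002560 ≈ 0.47887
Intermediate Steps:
R(L) = 63/32 (R(L) = 2 + 1/(-84 + 52) = 2 + 1/(-32) = 2 - 1/32 = 63/32)
(R(-2*(-1)) - 15005)/((-90 + 84)*(-108) + (-7544 - 24434)) = (63/32 - 15005)/((-90 + 84)*(-108) + (-7544 - 24434)) = -480097/(32*(-6*(-108) - 31978)) = -480097/(32*(648 - 31978)) = -480097/32/(-31330) = -480097/32*(-1/31330) = 480097/1002560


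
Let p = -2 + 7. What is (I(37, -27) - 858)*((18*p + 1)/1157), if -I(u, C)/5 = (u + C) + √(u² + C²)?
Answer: -6356/89 - 35*√2098/89 ≈ -89.428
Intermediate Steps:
p = 5
I(u, C) = -5*C - 5*u - 5*√(C² + u²) (I(u, C) = -5*((u + C) + √(u² + C²)) = -5*((C + u) + √(C² + u²)) = -5*(C + u + √(C² + u²)) = -5*C - 5*u - 5*√(C² + u²))
(I(37, -27) - 858)*((18*p + 1)/1157) = ((-5*(-27) - 5*37 - 5*√((-27)² + 37²)) - 858)*((18*5 + 1)/1157) = ((135 - 185 - 5*√(729 + 1369)) - 858)*((90 + 1)*(1/1157)) = ((135 - 185 - 5*√2098) - 858)*(91*(1/1157)) = ((-50 - 5*√2098) - 858)*(7/89) = (-908 - 5*√2098)*(7/89) = -6356/89 - 35*√2098/89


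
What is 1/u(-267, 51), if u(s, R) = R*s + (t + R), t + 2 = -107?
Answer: -1/13675 ≈ -7.3126e-5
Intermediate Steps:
t = -109 (t = -2 - 107 = -109)
u(s, R) = -109 + R + R*s (u(s, R) = R*s + (-109 + R) = -109 + R + R*s)
1/u(-267, 51) = 1/(-109 + 51 + 51*(-267)) = 1/(-109 + 51 - 13617) = 1/(-13675) = -1/13675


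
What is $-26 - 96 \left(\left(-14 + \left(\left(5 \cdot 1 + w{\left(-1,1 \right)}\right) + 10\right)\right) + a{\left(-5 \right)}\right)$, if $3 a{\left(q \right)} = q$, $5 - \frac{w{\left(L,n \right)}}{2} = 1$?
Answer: $-730$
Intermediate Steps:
$w{\left(L,n \right)} = 8$ ($w{\left(L,n \right)} = 10 - 2 = 8$)
$a{\left(q \right)} = \frac{q}{3}$
$-26 - 96 \left(\left(-14 + \left(\left(5 \cdot 1 + w{\left(-1,1 \right)}\right) + 10\right)\right) + a{\left(-5 \right)}\right) = -26 - 96 \left(\left(-14 + \left(\left(5 \cdot 1 + 8\right) + 10\right)\right) + \frac{1}{3} \left(-5\right)\right) = -26 - 96 \left(\left(-14 + \left(\left(5 + 8\right) + 10\right)\right) - \frac{5}{3}\right) = -26 - 96 \left(\left(-14 + \left(13 + 10\right)\right) - \frac{5}{3}\right) = -26 - 96 \left(\left(-14 + 23\right) - \frac{5}{3}\right) = -26 - 96 \left(9 - \frac{5}{3}\right) = -26 - 704 = -730$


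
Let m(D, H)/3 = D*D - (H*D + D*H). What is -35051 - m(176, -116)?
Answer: -250475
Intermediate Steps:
m(D, H) = 3*D² - 6*D*H (m(D, H) = 3*(D*D - (H*D + D*H)) = 3*(D² - (D*H + D*H)) = 3*(D² - 2*D*H) = 3*D² - 6*D*H)
-35051 - m(176, -116) = -35051 - 3*176*(176 - 2*(-116)) = -35051 - 3*176*(176 + 232) = -35051 - 3*176*408 = -35051 - 1*215424 = -35051 - 215424 = -250475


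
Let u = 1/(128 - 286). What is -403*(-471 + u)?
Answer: 29990857/158 ≈ 1.8982e+5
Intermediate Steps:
u = -1/158 (u = 1/(-158) = -1/158 ≈ -0.0063291)
-403*(-471 + u) = -403*(-471 - 1/158) = -403*(-74419/158) = 29990857/158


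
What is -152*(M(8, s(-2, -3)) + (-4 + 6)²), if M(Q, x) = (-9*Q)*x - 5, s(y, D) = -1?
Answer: -10792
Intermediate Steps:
M(Q, x) = -5 - 9*Q*x (M(Q, x) = -9*Q*x - 5 = -5 - 9*Q*x)
-152*(M(8, s(-2, -3)) + (-4 + 6)²) = -152*((-5 - 9*8*(-1)) + (-4 + 6)²) = -152*((-5 + 72) + 2²) = -152*(67 + 4) = -152*71 = -10792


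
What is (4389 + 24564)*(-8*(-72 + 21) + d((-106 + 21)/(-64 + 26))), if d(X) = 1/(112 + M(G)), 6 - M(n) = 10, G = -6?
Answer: 141757105/12 ≈ 1.1813e+7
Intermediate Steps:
M(n) = -4 (M(n) = 6 - 1*10 = 6 - 10 = -4)
d(X) = 1/108 (d(X) = 1/(112 - 4) = 1/108)
(4389 + 24564)*(-8*(-72 + 21) + d((-106 + 21)/(-64 + 26))) = (4389 + 24564)*(-8*(-72 + 21) + 1/108) = 28953*(-8*(-51) + 1/108) = 28953*(408 + 1/108) = 28953*(44065/108) = 141757105/12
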